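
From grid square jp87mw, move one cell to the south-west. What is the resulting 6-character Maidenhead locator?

Longitude subsquare m = 12; −1 → 11 = l.
Latitude subsquare w = 22; −1 → 21 = v.

JP87lv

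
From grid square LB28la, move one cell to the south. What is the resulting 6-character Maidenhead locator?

Latitude subsquare a = 0; −1 → -1, wraps to 23 = x, carry into square.
Latitude square 8; −1 → 7.
The longitude characters are unchanged.

LB27lx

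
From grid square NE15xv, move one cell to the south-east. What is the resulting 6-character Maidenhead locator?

NE25au

Longitude subsquare x = 23; +1 → 24, wraps to 0 = a, carry into square.
Longitude square 1; +1 → 2.
Latitude subsquare v = 21; −1 → 20 = u.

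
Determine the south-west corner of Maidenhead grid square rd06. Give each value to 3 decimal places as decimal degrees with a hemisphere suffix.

54.000° S, 160.000° E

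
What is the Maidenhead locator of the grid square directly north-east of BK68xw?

Longitude subsquare x = 23; +1 → 24, wraps to 0 = a, carry into square.
Longitude square 6; +1 → 7.
Latitude subsquare w = 22; +1 → 23 = x.

BK78ax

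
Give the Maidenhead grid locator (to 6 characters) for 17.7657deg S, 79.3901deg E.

MH92qf

Shift to the Maidenhead origin (180°W, 90°S): lon 259.3901, lat 72.2343.
Field: 259.3901/20 → 12 → M, 72.2343/10 → 7 → H; chars MH.
Square: 19.3901/2 → 9, 2.2343/1 → 2; chars 92.
Subsquare: 1.3901/0.0833333 → 16 → q, 0.2343/0.0416667 → 5 → f; chars qf.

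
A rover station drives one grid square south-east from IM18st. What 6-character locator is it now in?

IM18ts

Longitude subsquare s = 18; +1 → 19 = t.
Latitude subsquare t = 19; −1 → 18 = s.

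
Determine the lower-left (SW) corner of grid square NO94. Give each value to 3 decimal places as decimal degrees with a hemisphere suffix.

Field N=13, O=14: +13·20° lon, +14·10° lat → SW at lon 80°, lat 50°.
Square 9, 4: +9·2° lon, +4·1° lat → SW at lon 98°, lat 54°.
latitude 54.000° N, longitude 98.000° E.

54.000° N, 98.000° E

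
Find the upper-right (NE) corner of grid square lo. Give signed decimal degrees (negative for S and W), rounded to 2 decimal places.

Field L=11, O=14: +11·20° lon, +14·10° lat → SW at lon 40°, lat 50°.
Cell spans 20° lon × 10° lat. NE corner is SW corner plus one full cell.
latitude 60.00, longitude 60.00.

60.00, 60.00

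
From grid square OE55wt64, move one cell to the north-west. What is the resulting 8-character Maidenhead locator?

OE55wt55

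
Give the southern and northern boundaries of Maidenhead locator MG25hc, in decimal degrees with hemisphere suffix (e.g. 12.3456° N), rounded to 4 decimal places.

24.9167° S, 24.8750° S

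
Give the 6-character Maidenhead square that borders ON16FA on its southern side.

ON15fx

Latitude subsquare a = 0; −1 → -1, wraps to 23 = x, carry into square.
Latitude square 6; −1 → 5.
The longitude characters are unchanged.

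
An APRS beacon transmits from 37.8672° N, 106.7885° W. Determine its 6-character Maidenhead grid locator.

DM67ou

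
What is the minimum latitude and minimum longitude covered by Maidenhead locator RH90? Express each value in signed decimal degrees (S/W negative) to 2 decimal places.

-20.00, 178.00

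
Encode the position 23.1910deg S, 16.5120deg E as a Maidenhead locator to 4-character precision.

JG86

Shift to the Maidenhead origin (180°W, 90°S): lon 196.51, lat 66.81.
Field: 196.51/20 → 9 → J, 66.81/10 → 6 → G; chars JG.
Square: 16.51/2 → 8, 6.81/1 → 6; chars 86.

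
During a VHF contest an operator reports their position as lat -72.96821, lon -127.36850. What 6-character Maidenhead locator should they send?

CB67ha

Offset from 180°W / 90°S: lon 52.6315°, lat 17.0318°.
Field: 52.6315/20 → 2 → C, 17.0318/10 → 1 → B; chars CB.
Square: 12.6315/2 → 6, 7.0318/1 → 7; chars 67.
Subsquare: 0.6315/0.0833333 → 7 → h, 0.0318/0.0416667 → 0 → a; chars ha.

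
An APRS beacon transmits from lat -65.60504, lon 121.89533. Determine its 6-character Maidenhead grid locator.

PC04wj

Offset from 180°W / 90°S: lon 301.8953°, lat 24.3950°.
Field: 301.8953/20 → 15 → P, 24.3950/10 → 2 → C; chars PC.
Square: 1.8953/2 → 0, 4.3950/1 → 4; chars 04.
Subsquare: 1.8953/0.0833333 → 22 → w, 0.3950/0.0416667 → 9 → j; chars wj.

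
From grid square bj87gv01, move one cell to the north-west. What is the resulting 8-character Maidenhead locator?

BJ87fv92

Longitude extended square 0; −1 → -1, wraps to 9, carry into subsquare.
Longitude subsquare g = 6; −1 → 5 = f.
Latitude extended square 1; +1 → 2.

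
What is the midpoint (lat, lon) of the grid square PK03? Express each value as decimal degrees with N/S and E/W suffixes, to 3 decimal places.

13.500° N, 121.000° E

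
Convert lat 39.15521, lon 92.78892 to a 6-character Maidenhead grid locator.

Offset from 180°W / 90°S: lon 272.7889°, lat 129.1552°.
Field (20°×10°, letters A–R): 272.7889/20 → 13 → N, 129.1552/10 → 12 → M; chars NM.
Square (2°×1°, digits 0–9): 12.7889/2 → 6, 9.1552/1 → 9; chars 69.
Subsquare (5′×2.5′, letters a–x): 0.7889/0.0833333 → 9 → j, 0.1552/0.0416667 → 3 → d; chars jd.

NM69jd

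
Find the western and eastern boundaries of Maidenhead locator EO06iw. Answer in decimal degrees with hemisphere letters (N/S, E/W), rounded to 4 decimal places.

Field E=4, O=14: +4·20° lon, +14·10° lat → SW at lon -100°, lat 50°.
Square 0, 6: +0·2° lon, +6·1° lat → SW at lon -100°, lat 56°.
Subsquare i=8, w=22: +8·0.0833333° lon, +22·0.0416667° lat → SW at lon -99.3333°, lat 56.9167°.
Cell spans 0.0833333° lon × 0.0416667° lat.
west 99.3333° W, east 99.2500° W.

99.3333° W, 99.2500° W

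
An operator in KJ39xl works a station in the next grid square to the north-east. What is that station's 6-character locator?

KJ49am

Longitude subsquare x = 23; +1 → 24, wraps to 0 = a, carry into square.
Longitude square 3; +1 → 4.
Latitude subsquare l = 11; +1 → 12 = m.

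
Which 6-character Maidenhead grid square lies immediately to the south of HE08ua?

HE07ux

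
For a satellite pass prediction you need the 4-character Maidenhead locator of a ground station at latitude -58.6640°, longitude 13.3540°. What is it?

JD61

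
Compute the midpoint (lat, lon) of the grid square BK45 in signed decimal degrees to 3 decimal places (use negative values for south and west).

15.500, -151.000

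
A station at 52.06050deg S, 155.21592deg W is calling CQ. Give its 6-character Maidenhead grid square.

Offset from 180°W / 90°S: lon 24.7841°, lat 37.9395°.
Field: 24.7841/20 → 1 → B, 37.9395/10 → 3 → D; chars BD.
Square: 4.7841/2 → 2, 7.9395/1 → 7; chars 27.
Subsquare: 0.7841/0.0833333 → 9 → j, 0.9395/0.0416667 → 22 → w; chars jw.

BD27jw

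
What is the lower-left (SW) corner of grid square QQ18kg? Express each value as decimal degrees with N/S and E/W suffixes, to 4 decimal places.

78.2500° N, 142.8333° E

Field Q=16, Q=16: +16·20° lon, +16·10° lat → SW at lon 140°, lat 70°.
Square 1, 8: +1·2° lon, +8·1° lat → SW at lon 142°, lat 78°.
Subsquare k=10, g=6: +10·0.0833333° lon, +6·0.0416667° lat → SW at lon 142.833°, lat 78.25°.
latitude 78.2500° N, longitude 142.8333° E.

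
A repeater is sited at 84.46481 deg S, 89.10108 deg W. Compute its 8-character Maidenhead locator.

EA55km78

Add 180° to longitude and 90° to latitude: 90.89892, 5.53519.
Field: lon ⌊90.89892/20⌋ = 4 → E; lat ⌊5.53519/10⌋ = 0 → A.
Square: lon ⌊10.89892/2⌋ = 5; lat ⌊5.53519/1⌋ = 5.
Subsquare: lon ⌊0.89892/0.0833333⌋ = 10 → k; lat ⌊0.53519/0.0416667⌋ = 12 → m.
Extended square: lon ⌊0.06559/0.00833333⌋ = 7; lat ⌊0.03519/0.00416667⌋ = 8.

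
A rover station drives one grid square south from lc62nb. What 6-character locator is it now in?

Latitude subsquare b = 1; −1 → 0 = a.
The longitude characters are unchanged.

LC62na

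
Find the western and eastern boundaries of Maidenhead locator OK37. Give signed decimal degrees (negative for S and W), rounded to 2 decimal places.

Field O=14, K=10: +14·20° lon, +10·10° lat → SW at lon 100°, lat 10°.
Square 3, 7: +3·2° lon, +7·1° lat → SW at lon 106°, lat 17°.
Cell spans 2° lon × 1° lat.
west 106.00, east 108.00.

106.00, 108.00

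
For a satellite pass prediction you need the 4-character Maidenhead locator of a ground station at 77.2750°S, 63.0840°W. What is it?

Offset from 180°W / 90°S: lon 116.92°, lat 12.72°.
Field: 116.92/20 → 5 → F, 12.72/10 → 1 → B; chars FB.
Square: 16.92/2 → 8, 2.72/1 → 2; chars 82.

FB82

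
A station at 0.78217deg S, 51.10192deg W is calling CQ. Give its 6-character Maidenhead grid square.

Add 180° to longitude and 90° to latitude: 128.8981, 89.2178.
Field (20°×10°, letters A–R): 128.8981/20 → 6 → G, 89.2178/10 → 8 → I; chars GI.
Square (2°×1°, digits 0–9): 8.8981/2 → 4, 9.2178/1 → 9; chars 49.
Subsquare (5′×2.5′, letters a–x): 0.8981/0.0833333 → 10 → k, 0.2178/0.0416667 → 5 → f; chars kf.

GI49kf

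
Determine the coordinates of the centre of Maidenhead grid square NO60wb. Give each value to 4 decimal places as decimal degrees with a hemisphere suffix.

50.0625° N, 93.8750° E

Field N=13, O=14: +13·20° lon, +14·10° lat → SW at lon 80°, lat 50°.
Square 6, 0: +6·2° lon, +0·1° lat → SW at lon 92°, lat 50°.
Subsquare w=22, b=1: +22·0.0833333° lon, +1·0.0416667° lat → SW at lon 93.8333°, lat 50.0417°.
Cell spans 0.0833333° lon × 0.0416667° lat. Centre is SW corner plus half of each.
latitude 50.0625° N, longitude 93.8750° E.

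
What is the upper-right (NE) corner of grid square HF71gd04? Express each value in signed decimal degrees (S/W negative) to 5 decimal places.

-38.85417, -25.49167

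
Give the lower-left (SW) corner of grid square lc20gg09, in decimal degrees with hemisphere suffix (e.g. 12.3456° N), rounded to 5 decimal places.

69.71250° S, 44.50000° E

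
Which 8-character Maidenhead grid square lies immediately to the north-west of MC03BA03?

MC03aa94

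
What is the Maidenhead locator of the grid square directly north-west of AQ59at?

AQ49xu

Longitude subsquare a = 0; −1 → -1, wraps to 23 = x, carry into square.
Longitude square 5; −1 → 4.
Latitude subsquare t = 19; +1 → 20 = u.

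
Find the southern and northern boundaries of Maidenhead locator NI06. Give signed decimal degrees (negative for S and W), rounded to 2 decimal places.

-4.00, -3.00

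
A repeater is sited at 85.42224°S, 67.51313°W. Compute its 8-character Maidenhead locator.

Offset from 180°W / 90°S: lon 112.48687°, lat 4.57776°.
Field: 112.48687/20 → 5 → F, 4.57776/10 → 0 → A; chars FA.
Square: 12.48687/2 → 6, 4.57776/1 → 4; chars 64.
Subsquare: 0.48687/0.0833333 → 5 → f, 0.57776/0.0416667 → 13 → n; chars fn.
Extended square: 0.07020/0.00833333 → 8, 0.03609/0.00416667 → 8; chars 88.

FA64fn88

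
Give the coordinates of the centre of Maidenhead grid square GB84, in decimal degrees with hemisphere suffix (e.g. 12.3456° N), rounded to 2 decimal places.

75.50° S, 43.00° W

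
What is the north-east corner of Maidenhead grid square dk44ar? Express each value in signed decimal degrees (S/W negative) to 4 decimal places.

Field D=3, K=10: +3·20° lon, +10·10° lat → SW at lon -120°, lat 10°.
Square 4, 4: +4·2° lon, +4·1° lat → SW at lon -112°, lat 14°.
Subsquare a=0, r=17: +0·0.0833333° lon, +17·0.0416667° lat → SW at lon -112°, lat 14.7083°.
Cell spans 0.0833333° lon × 0.0416667° lat. NE corner is SW corner plus one full cell.
latitude 14.7500, longitude -111.9167.

14.7500, -111.9167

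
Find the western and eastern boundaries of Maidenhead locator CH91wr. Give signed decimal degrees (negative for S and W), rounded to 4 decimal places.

Field C=2, H=7: +2·20° lon, +7·10° lat → SW at lon -140°, lat -20°.
Square 9, 1: +9·2° lon, +1·1° lat → SW at lon -122°, lat -19°.
Subsquare w=22, r=17: +22·0.0833333° lon, +17·0.0416667° lat → SW at lon -120.167°, lat -18.2917°.
Cell spans 0.0833333° lon × 0.0416667° lat.
west -120.1667, east -120.0833.

-120.1667, -120.0833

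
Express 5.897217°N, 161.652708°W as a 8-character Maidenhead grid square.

AJ95ev15

Offset from 180°W / 90°S: lon 18.34729°, lat 95.89722°.
Field (20°×10°, letters A–R): 18.34729/20 → 0 → A, 95.89722/10 → 9 → J; chars AJ.
Square (2°×1°, digits 0–9): 18.34729/2 → 9, 5.89722/1 → 5; chars 95.
Subsquare (5′×2.5′, letters a–x): 0.34729/0.0833333 → 4 → e, 0.89722/0.0416667 → 21 → v; chars ev.
Extended square (30″×15″, digits 0–9): 0.01396/0.00833333 → 1, 0.02222/0.00416667 → 5; chars 15.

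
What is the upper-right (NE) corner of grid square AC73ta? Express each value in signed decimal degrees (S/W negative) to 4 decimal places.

-66.9583, -164.3333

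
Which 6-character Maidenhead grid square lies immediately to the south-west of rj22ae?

Longitude subsquare a = 0; −1 → -1, wraps to 23 = x, carry into square.
Longitude square 2; −1 → 1.
Latitude subsquare e = 4; −1 → 3 = d.

RJ12xd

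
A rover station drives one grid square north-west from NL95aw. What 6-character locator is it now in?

NL85xx

Longitude subsquare a = 0; −1 → -1, wraps to 23 = x, carry into square.
Longitude square 9; −1 → 8.
Latitude subsquare w = 22; +1 → 23 = x.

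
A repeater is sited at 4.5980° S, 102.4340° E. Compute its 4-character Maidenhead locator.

Shift to the Maidenhead origin (180°W, 90°S): lon 282.43, lat 85.40.
Field (20°×10°, letters A–R): 282.43/20 → 14 → O, 85.40/10 → 8 → I; chars OI.
Square (2°×1°, digits 0–9): 2.43/2 → 1, 5.40/1 → 5; chars 15.

OI15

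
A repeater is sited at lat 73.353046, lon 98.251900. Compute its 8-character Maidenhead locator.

NQ93di04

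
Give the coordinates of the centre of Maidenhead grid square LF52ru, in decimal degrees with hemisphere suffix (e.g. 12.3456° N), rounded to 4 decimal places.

37.1458° S, 51.4583° E

Field L=11, F=5: +11·20° lon, +5·10° lat → SW at lon 40°, lat -40°.
Square 5, 2: +5·2° lon, +2·1° lat → SW at lon 50°, lat -38°.
Subsquare r=17, u=20: +17·0.0833333° lon, +20·0.0416667° lat → SW at lon 51.4167°, lat -37.1667°.
Cell spans 0.0833333° lon × 0.0416667° lat. Centre is SW corner plus half of each.
latitude 37.1458° S, longitude 51.4583° E.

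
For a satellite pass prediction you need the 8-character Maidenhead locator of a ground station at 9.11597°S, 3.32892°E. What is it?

Shift to the Maidenhead origin (180°W, 90°S): lon 183.32892, lat 80.88403.
Field (20°×10°, letters A–R): 183.32892/20 → 9 → J, 80.88403/10 → 8 → I; chars JI.
Square (2°×1°, digits 0–9): 3.32892/2 → 1, 0.88403/1 → 0; chars 10.
Subsquare (5′×2.5′, letters a–x): 1.32892/0.0833333 → 15 → p, 0.88403/0.0416667 → 21 → v; chars pv.
Extended square (30″×15″, digits 0–9): 0.07892/0.00833333 → 9, 0.00903/0.00416667 → 2; chars 92.

JI10pv92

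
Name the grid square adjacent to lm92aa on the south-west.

Longitude subsquare a = 0; −1 → -1, wraps to 23 = x, carry into square.
Longitude square 9; −1 → 8.
Latitude subsquare a = 0; −1 → -1, wraps to 23 = x, carry into square.
Latitude square 2; −1 → 1.

LM81xx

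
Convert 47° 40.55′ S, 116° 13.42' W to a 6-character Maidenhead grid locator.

DE12vh

Add 180° to longitude and 90° to latitude: 63.7763, 42.3242.
Field: lon ⌊63.7763/20⌋ = 3 → D; lat ⌊42.3242/10⌋ = 4 → E.
Square: lon ⌊3.7763/2⌋ = 1; lat ⌊2.3242/1⌋ = 2.
Subsquare: lon ⌊1.7763/0.0833333⌋ = 21 → v; lat ⌊0.3242/0.0416667⌋ = 7 → h.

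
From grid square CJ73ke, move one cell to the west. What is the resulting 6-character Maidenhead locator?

CJ73je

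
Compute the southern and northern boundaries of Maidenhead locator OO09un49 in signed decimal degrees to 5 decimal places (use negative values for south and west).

59.57917, 59.58333

Field O=14, O=14: +14·20° lon, +14·10° lat → SW at lon 100°, lat 50°.
Square 0, 9: +0·2° lon, +9·1° lat → SW at lon 100°, lat 59°.
Subsquare u=20, n=13: +20·0.0833333° lon, +13·0.0416667° lat → SW at lon 101.667°, lat 59.5417°.
Extended square 4, 9: +4·0.00833333° lon, +9·0.00416667° lat → SW at lon 101.7°, lat 59.5792°.
Cell spans 0.00833333° lon × 0.00416667° lat.
south 59.57917, north 59.58333.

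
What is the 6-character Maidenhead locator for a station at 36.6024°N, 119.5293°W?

DM06fo

Shift to the Maidenhead origin (180°W, 90°S): lon 60.4707, lat 126.6024.
Field: 60.4707/20 → 3 → D, 126.6024/10 → 12 → M; chars DM.
Square: 0.4707/2 → 0, 6.6024/1 → 6; chars 06.
Subsquare: 0.4707/0.0833333 → 5 → f, 0.6024/0.0416667 → 14 → o; chars fo.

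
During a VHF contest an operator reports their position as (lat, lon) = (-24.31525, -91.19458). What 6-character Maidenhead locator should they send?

EG45jq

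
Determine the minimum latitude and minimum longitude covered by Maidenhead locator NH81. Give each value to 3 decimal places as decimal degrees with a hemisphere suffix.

19.000° S, 96.000° E

Field N=13, H=7: +13·20° lon, +7·10° lat → SW at lon 80°, lat -20°.
Square 8, 1: +8·2° lon, +1·1° lat → SW at lon 96°, lat -19°.
latitude 19.000° S, longitude 96.000° E.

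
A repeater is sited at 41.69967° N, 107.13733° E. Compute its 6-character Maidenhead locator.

Shift to the Maidenhead origin (180°W, 90°S): lon 287.1373, lat 131.6997.
Field: 287.1373/20 → 14 → O, 131.6997/10 → 13 → N; chars ON.
Square: 7.1373/2 → 3, 1.6997/1 → 1; chars 31.
Subsquare: 1.1373/0.0833333 → 13 → n, 0.6997/0.0416667 → 16 → q; chars nq.

ON31nq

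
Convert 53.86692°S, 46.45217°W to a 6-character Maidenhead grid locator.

GD66sd

Shift to the Maidenhead origin (180°W, 90°S): lon 133.5478, lat 36.1331.
Field: lon ⌊133.5478/20⌋ = 6 → G; lat ⌊36.1331/10⌋ = 3 → D.
Square: lon ⌊13.5478/2⌋ = 6; lat ⌊6.1331/1⌋ = 6.
Subsquare: lon ⌊1.5478/0.0833333⌋ = 18 → s; lat ⌊0.1331/0.0416667⌋ = 3 → d.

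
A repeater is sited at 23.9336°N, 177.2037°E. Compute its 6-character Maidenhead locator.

Offset from 180°W / 90°S: lon 357.2037°, lat 113.9336°.
Field: lon ⌊357.2037/20⌋ = 17 → R; lat ⌊113.9336/10⌋ = 11 → L.
Square: lon ⌊17.2037/2⌋ = 8; lat ⌊3.9336/1⌋ = 3.
Subsquare: lon ⌊1.2037/0.0833333⌋ = 14 → o; lat ⌊0.9336/0.0416667⌋ = 22 → w.

RL83ow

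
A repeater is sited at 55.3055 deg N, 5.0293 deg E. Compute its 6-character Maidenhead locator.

JO25mh

Shift to the Maidenhead origin (180°W, 90°S): lon 185.0293, lat 145.3055.
Field: 185.0293/20 → 9 → J, 145.3055/10 → 14 → O; chars JO.
Square: 5.0293/2 → 2, 5.3055/1 → 5; chars 25.
Subsquare: 1.0293/0.0833333 → 12 → m, 0.3055/0.0416667 → 7 → h; chars mh.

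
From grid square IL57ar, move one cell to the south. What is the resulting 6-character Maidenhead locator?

IL57aq

Latitude subsquare r = 17; −1 → 16 = q.
The longitude characters are unchanged.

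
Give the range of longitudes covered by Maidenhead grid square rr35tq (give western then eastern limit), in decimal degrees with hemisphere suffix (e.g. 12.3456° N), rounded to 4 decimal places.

167.5833° E, 167.6667° E

Field R=17, R=17: +17·20° lon, +17·10° lat → SW at lon 160°, lat 80°.
Square 3, 5: +3·2° lon, +5·1° lat → SW at lon 166°, lat 85°.
Subsquare t=19, q=16: +19·0.0833333° lon, +16·0.0416667° lat → SW at lon 167.583°, lat 85.6667°.
Cell spans 0.0833333° lon × 0.0416667° lat.
west 167.5833° E, east 167.6667° E.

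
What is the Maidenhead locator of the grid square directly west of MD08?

Longitude square 0; −1 → -1, wraps to 9, carry into field.
Longitude field M = 12; −1 → 11 = L.
The latitude characters are unchanged.

LD98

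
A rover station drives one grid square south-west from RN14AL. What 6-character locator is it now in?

Longitude subsquare a = 0; −1 → -1, wraps to 23 = x, carry into square.
Longitude square 1; −1 → 0.
Latitude subsquare l = 11; −1 → 10 = k.

RN04xk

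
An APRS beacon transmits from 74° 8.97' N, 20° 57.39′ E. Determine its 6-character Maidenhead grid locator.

KQ04ld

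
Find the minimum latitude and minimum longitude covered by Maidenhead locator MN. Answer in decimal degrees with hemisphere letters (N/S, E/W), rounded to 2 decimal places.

40.00° N, 60.00° E

Field M=12, N=13: +12·20° lon, +13·10° lat → SW at lon 60°, lat 40°.
latitude 40.00° N, longitude 60.00° E.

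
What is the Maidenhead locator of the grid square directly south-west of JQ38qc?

JQ38pb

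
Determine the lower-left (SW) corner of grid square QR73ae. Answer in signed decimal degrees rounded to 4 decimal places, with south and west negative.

Field Q=16, R=17: +16·20° lon, +17·10° lat → SW at lon 140°, lat 80°.
Square 7, 3: +7·2° lon, +3·1° lat → SW at lon 154°, lat 83°.
Subsquare a=0, e=4: +0·0.0833333° lon, +4·0.0416667° lat → SW at lon 154°, lat 83.1667°.
latitude 83.1667, longitude 154.0000.

83.1667, 154.0000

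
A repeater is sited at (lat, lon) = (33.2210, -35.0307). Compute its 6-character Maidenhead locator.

HM23lf

Add 180° to longitude and 90° to latitude: 144.9693, 123.2210.
Field (20°×10°, letters A–R): 144.9693/20 → 7 → H, 123.2210/10 → 12 → M; chars HM.
Square (2°×1°, digits 0–9): 4.9693/2 → 2, 3.2210/1 → 3; chars 23.
Subsquare (5′×2.5′, letters a–x): 0.9693/0.0833333 → 11 → l, 0.2210/0.0416667 → 5 → f; chars lf.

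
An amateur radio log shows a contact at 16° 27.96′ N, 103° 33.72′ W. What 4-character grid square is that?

DK86

Offset from 180°W / 90°S: lon 76.44°, lat 106.47°.
Field: 76.44/20 → 3 → D, 106.47/10 → 10 → K; chars DK.
Square: 16.44/2 → 8, 6.47/1 → 6; chars 86.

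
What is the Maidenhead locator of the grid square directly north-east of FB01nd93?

FB01od04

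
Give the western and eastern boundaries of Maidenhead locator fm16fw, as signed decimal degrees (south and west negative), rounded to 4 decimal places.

Field F=5, M=12: +5·20° lon, +12·10° lat → SW at lon -80°, lat 30°.
Square 1, 6: +1·2° lon, +6·1° lat → SW at lon -78°, lat 36°.
Subsquare f=5, w=22: +5·0.0833333° lon, +22·0.0416667° lat → SW at lon -77.5833°, lat 36.9167°.
Cell spans 0.0833333° lon × 0.0416667° lat.
west -77.5833, east -77.5000.

-77.5833, -77.5000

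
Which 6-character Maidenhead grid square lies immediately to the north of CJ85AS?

CJ85at

Latitude subsquare s = 18; +1 → 19 = t.
The longitude characters are unchanged.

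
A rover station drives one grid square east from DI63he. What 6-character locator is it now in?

Longitude subsquare h = 7; +1 → 8 = i.
The latitude characters are unchanged.

DI63ie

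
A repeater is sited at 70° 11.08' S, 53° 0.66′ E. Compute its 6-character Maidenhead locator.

Shift to the Maidenhead origin (180°W, 90°S): lon 233.0110, lat 19.8153.
Field: 233.0110/20 → 11 → L, 19.8153/10 → 1 → B; chars LB.
Square: 13.0110/2 → 6, 9.8153/1 → 9; chars 69.
Subsquare: 1.0110/0.0833333 → 12 → m, 0.8153/0.0416667 → 19 → t; chars mt.

LB69mt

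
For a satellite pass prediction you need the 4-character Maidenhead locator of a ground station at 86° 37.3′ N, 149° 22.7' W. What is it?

Shift to the Maidenhead origin (180°W, 90°S): lon 30.62, lat 176.62.
Field: lon ⌊30.62/20⌋ = 1 → B; lat ⌊176.62/10⌋ = 17 → R.
Square: lon ⌊10.62/2⌋ = 5; lat ⌊6.62/1⌋ = 6.

BR56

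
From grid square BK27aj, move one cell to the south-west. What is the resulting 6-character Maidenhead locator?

BK17xi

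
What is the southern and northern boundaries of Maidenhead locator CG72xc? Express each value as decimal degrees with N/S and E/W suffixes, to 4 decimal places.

27.9167° S, 27.8750° S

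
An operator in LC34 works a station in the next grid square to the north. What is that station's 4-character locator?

LC35

Latitude square 4; +1 → 5.
The longitude characters are unchanged.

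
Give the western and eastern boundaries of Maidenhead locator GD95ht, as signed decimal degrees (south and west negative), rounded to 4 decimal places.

-41.4167, -41.3333

Field G=6, D=3: +6·20° lon, +3·10° lat → SW at lon -60°, lat -60°.
Square 9, 5: +9·2° lon, +5·1° lat → SW at lon -42°, lat -55°.
Subsquare h=7, t=19: +7·0.0833333° lon, +19·0.0416667° lat → SW at lon -41.4167°, lat -54.2083°.
Cell spans 0.0833333° lon × 0.0416667° lat.
west -41.4167, east -41.3333.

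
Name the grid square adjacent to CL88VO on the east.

CL88wo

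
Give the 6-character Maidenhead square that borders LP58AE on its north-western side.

Longitude subsquare a = 0; −1 → -1, wraps to 23 = x, carry into square.
Longitude square 5; −1 → 4.
Latitude subsquare e = 4; +1 → 5 = f.

LP48xf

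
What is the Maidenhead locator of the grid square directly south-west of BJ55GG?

Longitude subsquare g = 6; −1 → 5 = f.
Latitude subsquare g = 6; −1 → 5 = f.

BJ55ff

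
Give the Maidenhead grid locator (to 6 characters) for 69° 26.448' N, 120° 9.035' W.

CP99wk

Add 180° to longitude and 90° to latitude: 59.8494, 159.4408.
Field (20°×10°, letters A–R): lon ⌊59.8494/20⌋ = 2 → C; lat ⌊159.4408/10⌋ = 15 → P.
Square (2°×1°, digits 0–9): lon ⌊19.8494/2⌋ = 9; lat ⌊9.4408/1⌋ = 9.
Subsquare (5′×2.5′, letters a–x): lon ⌊1.8494/0.0833333⌋ = 22 → w; lat ⌊0.4408/0.0416667⌋ = 10 → k.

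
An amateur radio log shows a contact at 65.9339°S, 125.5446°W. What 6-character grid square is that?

Add 180° to longitude and 90° to latitude: 54.4554, 24.0661.
Field: lon ⌊54.4554/20⌋ = 2 → C; lat ⌊24.0661/10⌋ = 2 → C.
Square: lon ⌊14.4554/2⌋ = 7; lat ⌊4.0661/1⌋ = 4.
Subsquare: lon ⌊0.4554/0.0833333⌋ = 5 → f; lat ⌊0.0661/0.0416667⌋ = 1 → b.

CC74fb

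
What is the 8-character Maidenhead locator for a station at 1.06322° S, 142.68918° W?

BI88pw74

Add 180° to longitude and 90° to latitude: 37.31082, 88.93678.
Field: 37.31082/20 → 1 → B, 88.93678/10 → 8 → I; chars BI.
Square: 17.31082/2 → 8, 8.93678/1 → 8; chars 88.
Subsquare: 1.31082/0.0833333 → 15 → p, 0.93678/0.0416667 → 22 → w; chars pw.
Extended square: 0.06082/0.00833333 → 7, 0.02011/0.00416667 → 4; chars 74.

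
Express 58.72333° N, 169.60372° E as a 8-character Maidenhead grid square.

RO48tr23

Offset from 180°W / 90°S: lon 349.60372°, lat 148.72333°.
Field: lon ⌊349.60372/20⌋ = 17 → R; lat ⌊148.72333/10⌋ = 14 → O.
Square: lon ⌊9.60372/2⌋ = 4; lat ⌊8.72333/1⌋ = 8.
Subsquare: lon ⌊1.60372/0.0833333⌋ = 19 → t; lat ⌊0.72333/0.0416667⌋ = 17 → r.
Extended square: lon ⌊0.02039/0.00833333⌋ = 2; lat ⌊0.01500/0.00416667⌋ = 3.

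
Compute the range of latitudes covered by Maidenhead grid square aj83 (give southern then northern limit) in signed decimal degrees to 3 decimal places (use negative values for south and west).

Field A=0, J=9: +0·20° lon, +9·10° lat → SW at lon -180°, lat 0°.
Square 8, 3: +8·2° lon, +3·1° lat → SW at lon -164°, lat 3°.
Cell spans 2° lon × 1° lat.
south 3.000, north 4.000.

3.000, 4.000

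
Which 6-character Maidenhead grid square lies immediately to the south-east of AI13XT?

Longitude subsquare x = 23; +1 → 24, wraps to 0 = a, carry into square.
Longitude square 1; +1 → 2.
Latitude subsquare t = 19; −1 → 18 = s.

AI23as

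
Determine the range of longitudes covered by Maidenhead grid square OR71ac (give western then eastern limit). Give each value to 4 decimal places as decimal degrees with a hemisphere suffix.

114.0000° E, 114.0833° E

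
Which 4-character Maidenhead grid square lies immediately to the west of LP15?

LP05

Longitude square 1; −1 → 0.
The latitude characters are unchanged.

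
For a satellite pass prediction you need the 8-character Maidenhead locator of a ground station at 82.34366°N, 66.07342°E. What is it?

Offset from 180°W / 90°S: lon 246.07342°, lat 172.34366°.
Field: 246.07342/20 → 12 → M, 172.34366/10 → 17 → R; chars MR.
Square: 6.07342/2 → 3, 2.34366/1 → 2; chars 32.
Subsquare: 0.07342/0.0833333 → 0 → a, 0.34366/0.0416667 → 8 → i; chars ai.
Extended square: 0.07342/0.00833333 → 8, 0.01033/0.00416667 → 2; chars 82.

MR32ai82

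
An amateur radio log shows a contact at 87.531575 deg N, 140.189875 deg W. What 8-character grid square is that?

BR97vm77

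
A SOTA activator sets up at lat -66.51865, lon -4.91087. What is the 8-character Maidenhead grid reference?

IC73nl05

Shift to the Maidenhead origin (180°W, 90°S): lon 175.08913, lat 23.48135.
Field: lon ⌊175.08913/20⌋ = 8 → I; lat ⌊23.48135/10⌋ = 2 → C.
Square: lon ⌊15.08913/2⌋ = 7; lat ⌊3.48135/1⌋ = 3.
Subsquare: lon ⌊1.08913/0.0833333⌋ = 13 → n; lat ⌊0.48135/0.0416667⌋ = 11 → l.
Extended square: lon ⌊0.00580/0.00833333⌋ = 0; lat ⌊0.02302/0.00416667⌋ = 5.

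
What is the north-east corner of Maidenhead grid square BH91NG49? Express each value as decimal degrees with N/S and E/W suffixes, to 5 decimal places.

18.70833° S, 140.87500° W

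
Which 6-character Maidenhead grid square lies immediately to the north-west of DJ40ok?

Longitude subsquare o = 14; −1 → 13 = n.
Latitude subsquare k = 10; +1 → 11 = l.

DJ40nl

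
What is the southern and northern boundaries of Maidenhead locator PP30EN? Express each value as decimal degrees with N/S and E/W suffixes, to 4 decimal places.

60.5417° N, 60.5833° N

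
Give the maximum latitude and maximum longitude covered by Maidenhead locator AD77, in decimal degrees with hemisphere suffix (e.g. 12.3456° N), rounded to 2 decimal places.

52.00° S, 164.00° W

Field A=0, D=3: +0·20° lon, +3·10° lat → SW at lon -180°, lat -60°.
Square 7, 7: +7·2° lon, +7·1° lat → SW at lon -166°, lat -53°.
Cell spans 2° lon × 1° lat. NE corner is SW corner plus one full cell.
latitude 52.00° S, longitude 164.00° W.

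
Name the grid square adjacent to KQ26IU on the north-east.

KQ26jv

Longitude subsquare i = 8; +1 → 9 = j.
Latitude subsquare u = 20; +1 → 21 = v.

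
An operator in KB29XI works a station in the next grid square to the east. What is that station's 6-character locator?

KB39ai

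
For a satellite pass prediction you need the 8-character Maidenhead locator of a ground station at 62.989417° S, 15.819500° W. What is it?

IC27ca12

Add 180° to longitude and 90° to latitude: 164.18050, 27.01058.
Field: 164.18050/20 → 8 → I, 27.01058/10 → 2 → C; chars IC.
Square: 4.18050/2 → 2, 7.01058/1 → 7; chars 27.
Subsquare: 0.18050/0.0833333 → 2 → c, 0.01058/0.0416667 → 0 → a; chars ca.
Extended square: 0.01383/0.00833333 → 1, 0.01058/0.00416667 → 2; chars 12.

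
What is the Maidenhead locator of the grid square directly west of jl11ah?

Longitude subsquare a = 0; −1 → -1, wraps to 23 = x, carry into square.
Longitude square 1; −1 → 0.
The latitude characters are unchanged.

JL01xh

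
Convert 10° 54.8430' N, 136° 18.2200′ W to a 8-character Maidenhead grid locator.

CK10uv39

Shift to the Maidenhead origin (180°W, 90°S): lon 43.69633, lat 100.91405.
Field: 43.69633/20 → 2 → C, 100.91405/10 → 10 → K; chars CK.
Square: 3.69633/2 → 1, 0.91405/1 → 0; chars 10.
Subsquare: 1.69633/0.0833333 → 20 → u, 0.91405/0.0416667 → 21 → v; chars uv.
Extended square: 0.02967/0.00833333 → 3, 0.03905/0.00416667 → 9; chars 39.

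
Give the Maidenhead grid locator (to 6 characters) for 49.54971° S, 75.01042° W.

FE20lk

Offset from 180°W / 90°S: lon 104.9896°, lat 40.4503°.
Field (20°×10°, letters A–R): lon ⌊104.9896/20⌋ = 5 → F; lat ⌊40.4503/10⌋ = 4 → E.
Square (2°×1°, digits 0–9): lon ⌊4.9896/2⌋ = 2; lat ⌊0.4503/1⌋ = 0.
Subsquare (5′×2.5′, letters a–x): lon ⌊0.9896/0.0833333⌋ = 11 → l; lat ⌊0.4503/0.0416667⌋ = 10 → k.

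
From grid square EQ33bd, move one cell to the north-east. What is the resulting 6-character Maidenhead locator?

EQ33ce

Longitude subsquare b = 1; +1 → 2 = c.
Latitude subsquare d = 3; +1 → 4 = e.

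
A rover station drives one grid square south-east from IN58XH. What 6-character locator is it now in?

Longitude subsquare x = 23; +1 → 24, wraps to 0 = a, carry into square.
Longitude square 5; +1 → 6.
Latitude subsquare h = 7; −1 → 6 = g.

IN68ag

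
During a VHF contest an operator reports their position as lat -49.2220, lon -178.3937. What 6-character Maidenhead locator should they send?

AE00ts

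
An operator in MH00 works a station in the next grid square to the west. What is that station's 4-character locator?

LH90

Longitude square 0; −1 → -1, wraps to 9, carry into field.
Longitude field M = 12; −1 → 11 = L.
The latitude characters are unchanged.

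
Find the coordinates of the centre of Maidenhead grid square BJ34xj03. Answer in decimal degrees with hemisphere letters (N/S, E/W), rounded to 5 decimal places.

4.38958° N, 152.07917° W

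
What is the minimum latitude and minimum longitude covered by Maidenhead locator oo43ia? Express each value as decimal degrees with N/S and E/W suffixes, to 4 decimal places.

53.0000° N, 108.6667° E

Field O=14, O=14: +14·20° lon, +14·10° lat → SW at lon 100°, lat 50°.
Square 4, 3: +4·2° lon, +3·1° lat → SW at lon 108°, lat 53°.
Subsquare i=8, a=0: +8·0.0833333° lon, +0·0.0416667° lat → SW at lon 108.667°, lat 53°.
latitude 53.0000° N, longitude 108.6667° E.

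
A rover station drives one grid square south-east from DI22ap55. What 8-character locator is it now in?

Longitude extended square 5; +1 → 6.
Latitude extended square 5; −1 → 4.

DI22ap64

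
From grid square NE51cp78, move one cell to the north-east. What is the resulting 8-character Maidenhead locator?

NE51cp89

Longitude extended square 7; +1 → 8.
Latitude extended square 8; +1 → 9.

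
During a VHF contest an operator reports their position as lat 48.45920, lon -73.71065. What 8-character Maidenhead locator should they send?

FN38dl40

Add 180° to longitude and 90° to latitude: 106.28935, 138.45920.
Field: lon ⌊106.28935/20⌋ = 5 → F; lat ⌊138.45920/10⌋ = 13 → N.
Square: lon ⌊6.28935/2⌋ = 3; lat ⌊8.45920/1⌋ = 8.
Subsquare: lon ⌊0.28935/0.0833333⌋ = 3 → d; lat ⌊0.45920/0.0416667⌋ = 11 → l.
Extended square: lon ⌊0.03935/0.00833333⌋ = 4; lat ⌊0.00087/0.00416667⌋ = 0.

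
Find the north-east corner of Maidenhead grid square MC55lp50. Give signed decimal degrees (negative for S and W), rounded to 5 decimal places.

-64.37083, 70.96667

Field M=12, C=2: +12·20° lon, +2·10° lat → SW at lon 60°, lat -70°.
Square 5, 5: +5·2° lon, +5·1° lat → SW at lon 70°, lat -65°.
Subsquare l=11, p=15: +11·0.0833333° lon, +15·0.0416667° lat → SW at lon 70.9167°, lat -64.375°.
Extended square 5, 0: +5·0.00833333° lon, +0·0.00416667° lat → SW at lon 70.9583°, lat -64.375°.
Cell spans 0.00833333° lon × 0.00416667° lat. NE corner is SW corner plus one full cell.
latitude -64.37083, longitude 70.96667.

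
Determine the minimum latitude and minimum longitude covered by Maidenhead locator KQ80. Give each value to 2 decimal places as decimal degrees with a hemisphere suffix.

70.00° N, 36.00° E

Field K=10, Q=16: +10·20° lon, +16·10° lat → SW at lon 20°, lat 70°.
Square 8, 0: +8·2° lon, +0·1° lat → SW at lon 36°, lat 70°.
latitude 70.00° N, longitude 36.00° E.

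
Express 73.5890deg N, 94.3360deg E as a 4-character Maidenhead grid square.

Offset from 180°W / 90°S: lon 274.34°, lat 163.59°.
Field: lon ⌊274.34/20⌋ = 13 → N; lat ⌊163.59/10⌋ = 16 → Q.
Square: lon ⌊14.34/2⌋ = 7; lat ⌊3.59/1⌋ = 3.

NQ73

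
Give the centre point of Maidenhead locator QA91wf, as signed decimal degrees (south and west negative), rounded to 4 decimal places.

-88.7708, 159.8750

Field Q=16, A=0: +16·20° lon, +0·10° lat → SW at lon 140°, lat -90°.
Square 9, 1: +9·2° lon, +1·1° lat → SW at lon 158°, lat -89°.
Subsquare w=22, f=5: +22·0.0833333° lon, +5·0.0416667° lat → SW at lon 159.833°, lat -88.7917°.
Cell spans 0.0833333° lon × 0.0416667° lat. Centre is SW corner plus half of each.
latitude -88.7708, longitude 159.8750.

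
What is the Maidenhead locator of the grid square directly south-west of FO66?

Longitude square 6; −1 → 5.
Latitude square 6; −1 → 5.

FO55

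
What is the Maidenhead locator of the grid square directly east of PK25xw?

PK35aw

Longitude subsquare x = 23; +1 → 24, wraps to 0 = a, carry into square.
Longitude square 2; +1 → 3.
The latitude characters are unchanged.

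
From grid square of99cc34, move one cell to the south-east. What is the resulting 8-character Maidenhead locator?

OF99cc43

Longitude extended square 3; +1 → 4.
Latitude extended square 4; −1 → 3.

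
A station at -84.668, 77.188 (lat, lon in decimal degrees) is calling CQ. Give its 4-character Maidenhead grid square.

MA85

Offset from 180°W / 90°S: lon 257.19°, lat 5.33°.
Field: 257.19/20 → 12 → M, 5.33/10 → 0 → A; chars MA.
Square: 17.19/2 → 8, 5.33/1 → 5; chars 85.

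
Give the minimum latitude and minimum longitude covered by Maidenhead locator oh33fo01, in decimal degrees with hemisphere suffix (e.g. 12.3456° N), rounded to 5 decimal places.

16.41250° S, 106.41667° E

Field O=14, H=7: +14·20° lon, +7·10° lat → SW at lon 100°, lat -20°.
Square 3, 3: +3·2° lon, +3·1° lat → SW at lon 106°, lat -17°.
Subsquare f=5, o=14: +5·0.0833333° lon, +14·0.0416667° lat → SW at lon 106.417°, lat -16.4167°.
Extended square 0, 1: +0·0.00833333° lon, +1·0.00416667° lat → SW at lon 106.417°, lat -16.4125°.
latitude 16.41250° S, longitude 106.41667° E.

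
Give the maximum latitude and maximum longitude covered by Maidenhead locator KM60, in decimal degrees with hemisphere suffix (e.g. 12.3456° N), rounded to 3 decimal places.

31.000° N, 34.000° E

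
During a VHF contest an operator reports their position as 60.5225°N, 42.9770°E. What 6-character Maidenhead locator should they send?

LP10lm

Offset from 180°W / 90°S: lon 222.9770°, lat 150.5225°.
Field (20°×10°, letters A–R): 222.9770/20 → 11 → L, 150.5225/10 → 15 → P; chars LP.
Square (2°×1°, digits 0–9): 2.9770/2 → 1, 0.5225/1 → 0; chars 10.
Subsquare (5′×2.5′, letters a–x): 0.9770/0.0833333 → 11 → l, 0.5225/0.0416667 → 12 → m; chars lm.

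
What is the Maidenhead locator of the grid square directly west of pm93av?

PM83xv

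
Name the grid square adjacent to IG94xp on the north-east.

Longitude subsquare x = 23; +1 → 24, wraps to 0 = a, carry into square.
Longitude square 9; +1 → 10, wraps to 0, carry into field.
Longitude field I = 8; +1 → 9 = J.
Latitude subsquare p = 15; +1 → 16 = q.

JG04aq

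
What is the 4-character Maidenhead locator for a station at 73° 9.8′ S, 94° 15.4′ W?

Shift to the Maidenhead origin (180°W, 90°S): lon 85.74, lat 16.84.
Field (20°×10°, letters A–R): 85.74/20 → 4 → E, 16.84/10 → 1 → B; chars EB.
Square (2°×1°, digits 0–9): 5.74/2 → 2, 6.84/1 → 6; chars 26.

EB26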